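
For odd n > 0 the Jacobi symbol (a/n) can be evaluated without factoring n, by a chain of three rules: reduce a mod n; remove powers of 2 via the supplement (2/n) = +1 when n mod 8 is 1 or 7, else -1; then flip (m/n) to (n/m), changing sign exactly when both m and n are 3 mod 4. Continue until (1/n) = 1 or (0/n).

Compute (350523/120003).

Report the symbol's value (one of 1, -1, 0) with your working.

(350523/120003): 350523 mod 120003 = 110517, so (350523/120003) = (110517/120003)
flip (110517/120003) -> (120003/110517): both odd, 110517 mod 4 = 1, 120003 mod 4 = 3, so the flip contributes +1; sign now +1
(120003/110517): 120003 mod 110517 = 9486, so (120003/110517) = (9486/110517)
factor out 2^1: 9486 = 2^1·4743; with 110517 mod 8 = 5, (2/110517) = -1; sign now -1; continue with (4743/110517)
flip (4743/110517) -> (110517/4743): both odd, 4743 mod 4 = 3, 110517 mod 4 = 1, so the flip contributes +1; sign now -1
(110517/4743): 110517 mod 4743 = 1428, so (110517/4743) = (1428/4743)
factor out 2^2: 1428 = 2^2·357; with 4743 mod 8 = 7, (2/4743) = +1; sign now -1; continue with (357/4743)
flip (357/4743) -> (4743/357): both odd, 357 mod 4 = 1, 4743 mod 4 = 3, so the flip contributes +1; sign now -1
(4743/357): 4743 mod 357 = 102, so (4743/357) = (102/357)
factor out 2^1: 102 = 2^1·51; with 357 mod 8 = 5, (2/357) = -1; sign now +1; continue with (51/357)
flip (51/357) -> (357/51): both odd, 51 mod 4 = 3, 357 mod 4 = 1, so the flip contributes +1; sign now +1
(357/51): 357 mod 51 = 0, so (357/51) = (0/51)
reached (0/51); gcd(a, n) > 1, so (0/51) = 0 and the symbol is 0

0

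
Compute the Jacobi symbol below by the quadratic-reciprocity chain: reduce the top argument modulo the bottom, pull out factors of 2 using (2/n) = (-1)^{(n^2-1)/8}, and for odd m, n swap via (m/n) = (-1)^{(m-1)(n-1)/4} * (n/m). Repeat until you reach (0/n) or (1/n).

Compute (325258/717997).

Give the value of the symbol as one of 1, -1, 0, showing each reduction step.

325258 = 2^1·162629; (2/717997) = -1 since 717997 mod 8 = 5, so (325258/717997) = (-1)^1·(162629/717997); sign now -1
reciprocity: (162629/717997) = +1·(717997/162629) since 162629 mod 4 = 1, 717997 mod 4 = 1; sign now -1
(717997/162629) = (67481/162629)   [reduce mod 162629]
reciprocity: (67481/162629) = +1·(162629/67481) since 67481 mod 4 = 1, 162629 mod 4 = 1; sign now -1
(162629/67481) = (27667/67481)   [reduce mod 67481]
reciprocity: (27667/67481) = +1·(67481/27667) since 27667 mod 4 = 3, 67481 mod 4 = 1; sign now -1
(67481/27667) = (12147/27667)   [reduce mod 27667]
reciprocity: (12147/27667) = -1·(27667/12147) since 12147 mod 4 = 3, 27667 mod 4 = 3; sign now +1
(27667/12147) = (3373/12147)   [reduce mod 12147]
reciprocity: (3373/12147) = +1·(12147/3373) since 3373 mod 4 = 1, 12147 mod 4 = 3; sign now +1
(12147/3373) = (2028/3373)   [reduce mod 3373]
2028 = 2^2·507; (2/3373) = -1 since 3373 mod 8 = 5, so (2028/3373) = (-1)^2·(507/3373); sign now +1
reciprocity: (507/3373) = +1·(3373/507) since 507 mod 4 = 3, 3373 mod 4 = 1; sign now +1
(3373/507) = (331/507)   [reduce mod 507]
reciprocity: (331/507) = -1·(507/331) since 331 mod 4 = 3, 507 mod 4 = 3; sign now -1
(507/331) = (176/331)   [reduce mod 331]
176 = 2^4·11; (2/331) = -1 since 331 mod 8 = 3, so (176/331) = (-1)^4·(11/331); sign now -1
reciprocity: (11/331) = -1·(331/11) since 11 mod 4 = 3, 331 mod 4 = 3; sign now +1
(331/11) = (1/11)   [reduce mod 11]
(1/11) = 1; final value = sign = +1

1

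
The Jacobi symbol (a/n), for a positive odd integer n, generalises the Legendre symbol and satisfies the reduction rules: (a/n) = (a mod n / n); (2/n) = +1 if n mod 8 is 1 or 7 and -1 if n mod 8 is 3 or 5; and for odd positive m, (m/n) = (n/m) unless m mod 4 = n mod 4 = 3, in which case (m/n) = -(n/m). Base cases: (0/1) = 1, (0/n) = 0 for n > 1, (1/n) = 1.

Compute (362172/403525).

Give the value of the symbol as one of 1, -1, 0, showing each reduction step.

362172 = 2^2·90543; (2/403525) = -1 since 403525 mod 8 = 5, so (362172/403525) = (-1)^2·(90543/403525); sign now +1
reciprocity: (90543/403525) = +1·(403525/90543) since 90543 mod 4 = 3, 403525 mod 4 = 1; sign now +1
(403525/90543) = (41353/90543)   [reduce mod 90543]
reciprocity: (41353/90543) = +1·(90543/41353) since 41353 mod 4 = 1, 90543 mod 4 = 3; sign now +1
(90543/41353) = (7837/41353)   [reduce mod 41353]
reciprocity: (7837/41353) = +1·(41353/7837) since 7837 mod 4 = 1, 41353 mod 4 = 1; sign now +1
(41353/7837) = (2168/7837)   [reduce mod 7837]
2168 = 2^3·271; (2/7837) = -1 since 7837 mod 8 = 5, so (2168/7837) = (-1)^3·(271/7837); sign now -1
reciprocity: (271/7837) = +1·(7837/271) since 271 mod 4 = 3, 7837 mod 4 = 1; sign now -1
(7837/271) = (249/271)   [reduce mod 271]
reciprocity: (249/271) = +1·(271/249) since 249 mod 4 = 1, 271 mod 4 = 3; sign now -1
(271/249) = (22/249)   [reduce mod 249]
22 = 2^1·11; (2/249) = +1 since 249 mod 8 = 1, so (22/249) = (+1)^1·(11/249); sign now -1
reciprocity: (11/249) = +1·(249/11) since 11 mod 4 = 3, 249 mod 4 = 1; sign now -1
(249/11) = (7/11)   [reduce mod 11]
reciprocity: (7/11) = -1·(11/7) since 7 mod 4 = 3, 11 mod 4 = 3; sign now +1
(11/7) = (4/7)   [reduce mod 7]
4 = 2^2·1; (2/7) = +1 since 7 mod 8 = 7, so (4/7) = (+1)^2·(1/7); sign now +1
(1/7) = 1; final value = sign = +1

1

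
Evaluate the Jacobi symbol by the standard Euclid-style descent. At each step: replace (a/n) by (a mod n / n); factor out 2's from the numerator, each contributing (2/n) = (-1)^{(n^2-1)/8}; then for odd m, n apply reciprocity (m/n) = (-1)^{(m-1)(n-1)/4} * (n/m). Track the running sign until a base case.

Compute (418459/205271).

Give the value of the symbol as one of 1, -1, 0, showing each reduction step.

1

(418459/205271) = (7917/205271)   [reduce mod 205271]
reciprocity: (7917/205271) = +1·(205271/7917) since 7917 mod 4 = 1, 205271 mod 4 = 3; sign now +1
(205271/7917) = (7346/7917)   [reduce mod 7917]
7346 = 2^1·3673; (2/7917) = -1 since 7917 mod 8 = 5, so (7346/7917) = (-1)^1·(3673/7917); sign now -1
reciprocity: (3673/7917) = +1·(7917/3673) since 3673 mod 4 = 1, 7917 mod 4 = 1; sign now -1
(7917/3673) = (571/3673)   [reduce mod 3673]
reciprocity: (571/3673) = +1·(3673/571) since 571 mod 4 = 3, 3673 mod 4 = 1; sign now -1
(3673/571) = (247/571)   [reduce mod 571]
reciprocity: (247/571) = -1·(571/247) since 247 mod 4 = 3, 571 mod 4 = 3; sign now +1
(571/247) = (77/247)   [reduce mod 247]
reciprocity: (77/247) = +1·(247/77) since 77 mod 4 = 1, 247 mod 4 = 3; sign now +1
(247/77) = (16/77)   [reduce mod 77]
16 = 2^4·1; (2/77) = -1 since 77 mod 8 = 5, so (16/77) = (-1)^4·(1/77); sign now +1
(1/77) = 1; final value = sign = +1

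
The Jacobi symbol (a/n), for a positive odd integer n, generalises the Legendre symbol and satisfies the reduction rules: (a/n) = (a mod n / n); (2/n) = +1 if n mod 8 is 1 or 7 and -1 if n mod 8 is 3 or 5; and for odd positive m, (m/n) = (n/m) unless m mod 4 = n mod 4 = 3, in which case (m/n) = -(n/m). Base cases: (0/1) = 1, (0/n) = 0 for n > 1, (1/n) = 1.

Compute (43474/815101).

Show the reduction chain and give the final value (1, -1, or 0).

1

factor out 2^1: 43474 = 2^1·21737; with 815101 mod 8 = 5, (2/815101) = -1; sign now -1; continue with (21737/815101)
flip (21737/815101) -> (815101/21737): both odd, 21737 mod 4 = 1, 815101 mod 4 = 1, so the flip contributes +1; sign now -1
(815101/21737): 815101 mod 21737 = 10832, so (815101/21737) = (10832/21737)
factor out 2^4: 10832 = 2^4·677; with 21737 mod 8 = 1, (2/21737) = +1; sign now -1; continue with (677/21737)
flip (677/21737) -> (21737/677): both odd, 677 mod 4 = 1, 21737 mod 4 = 1, so the flip contributes +1; sign now -1
(21737/677): 21737 mod 677 = 73, so (21737/677) = (73/677)
flip (73/677) -> (677/73): both odd, 73 mod 4 = 1, 677 mod 4 = 1, so the flip contributes +1; sign now -1
(677/73): 677 mod 73 = 20, so (677/73) = (20/73)
factor out 2^2: 20 = 2^2·5; with 73 mod 8 = 1, (2/73) = +1; sign now -1; continue with (5/73)
flip (5/73) -> (73/5): both odd, 5 mod 4 = 1, 73 mod 4 = 1, so the flip contributes +1; sign now -1
(73/5): 73 mod 5 = 3, so (73/5) = (3/5)
flip (3/5) -> (5/3): both odd, 3 mod 4 = 3, 5 mod 4 = 1, so the flip contributes +1; sign now -1
(5/3): 5 mod 3 = 2, so (5/3) = (2/3)
factor out 2^1: 2 = 2^1·1; with 3 mod 8 = 3, (2/3) = -1; sign now +1; continue with (1/3)
reached (1/3) = 1, so the symbol is +1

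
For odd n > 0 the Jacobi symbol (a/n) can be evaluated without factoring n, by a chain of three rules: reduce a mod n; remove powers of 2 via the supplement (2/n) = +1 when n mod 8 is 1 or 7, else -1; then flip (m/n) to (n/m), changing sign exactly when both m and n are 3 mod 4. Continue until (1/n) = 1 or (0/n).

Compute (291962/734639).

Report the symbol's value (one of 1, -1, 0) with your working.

291962 = 2^1·145981; (2/734639) = +1 since 734639 mod 8 = 7, so (291962/734639) = (+1)^1·(145981/734639); sign now +1
reciprocity: (145981/734639) = +1·(734639/145981) since 145981 mod 4 = 1, 734639 mod 4 = 3; sign now +1
(734639/145981) = (4734/145981)   [reduce mod 145981]
4734 = 2^1·2367; (2/145981) = -1 since 145981 mod 8 = 5, so (4734/145981) = (-1)^1·(2367/145981); sign now -1
reciprocity: (2367/145981) = +1·(145981/2367) since 2367 mod 4 = 3, 145981 mod 4 = 1; sign now -1
(145981/2367) = (1594/2367)   [reduce mod 2367]
1594 = 2^1·797; (2/2367) = +1 since 2367 mod 8 = 7, so (1594/2367) = (+1)^1·(797/2367); sign now -1
reciprocity: (797/2367) = +1·(2367/797) since 797 mod 4 = 1, 2367 mod 4 = 3; sign now -1
(2367/797) = (773/797)   [reduce mod 797]
reciprocity: (773/797) = +1·(797/773) since 773 mod 4 = 1, 797 mod 4 = 1; sign now -1
(797/773) = (24/773)   [reduce mod 773]
24 = 2^3·3; (2/773) = -1 since 773 mod 8 = 5, so (24/773) = (-1)^3·(3/773); sign now +1
reciprocity: (3/773) = +1·(773/3) since 3 mod 4 = 3, 773 mod 4 = 1; sign now +1
(773/3) = (2/3)   [reduce mod 3]
2 = 2^1·1; (2/3) = -1 since 3 mod 8 = 3, so (2/3) = (-1)^1·(1/3); sign now -1
(1/3) = 1; final value = sign = -1

-1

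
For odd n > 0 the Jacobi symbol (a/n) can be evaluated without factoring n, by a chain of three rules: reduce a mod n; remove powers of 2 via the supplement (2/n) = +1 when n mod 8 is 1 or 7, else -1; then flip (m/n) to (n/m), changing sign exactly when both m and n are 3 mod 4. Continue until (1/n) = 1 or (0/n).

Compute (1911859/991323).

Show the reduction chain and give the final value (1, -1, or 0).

-1

(1911859/991323) = (920536/991323)   [reduce mod 991323]
920536 = 2^3·115067; (2/991323) = -1 since 991323 mod 8 = 3, so (920536/991323) = (-1)^3·(115067/991323); sign now -1
reciprocity: (115067/991323) = -1·(991323/115067) since 115067 mod 4 = 3, 991323 mod 4 = 3; sign now +1
(991323/115067) = (70787/115067)   [reduce mod 115067]
reciprocity: (70787/115067) = -1·(115067/70787) since 70787 mod 4 = 3, 115067 mod 4 = 3; sign now -1
(115067/70787) = (44280/70787)   [reduce mod 70787]
44280 = 2^3·5535; (2/70787) = -1 since 70787 mod 8 = 3, so (44280/70787) = (-1)^3·(5535/70787); sign now +1
reciprocity: (5535/70787) = -1·(70787/5535) since 5535 mod 4 = 3, 70787 mod 4 = 3; sign now -1
(70787/5535) = (4367/5535)   [reduce mod 5535]
reciprocity: (4367/5535) = -1·(5535/4367) since 4367 mod 4 = 3, 5535 mod 4 = 3; sign now +1
(5535/4367) = (1168/4367)   [reduce mod 4367]
1168 = 2^4·73; (2/4367) = +1 since 4367 mod 8 = 7, so (1168/4367) = (+1)^4·(73/4367); sign now +1
reciprocity: (73/4367) = +1·(4367/73) since 73 mod 4 = 1, 4367 mod 4 = 3; sign now +1
(4367/73) = (60/73)   [reduce mod 73]
60 = 2^2·15; (2/73) = +1 since 73 mod 8 = 1, so (60/73) = (+1)^2·(15/73); sign now +1
reciprocity: (15/73) = +1·(73/15) since 15 mod 4 = 3, 73 mod 4 = 1; sign now +1
(73/15) = (13/15)   [reduce mod 15]
reciprocity: (13/15) = +1·(15/13) since 13 mod 4 = 1, 15 mod 4 = 3; sign now +1
(15/13) = (2/13)   [reduce mod 13]
2 = 2^1·1; (2/13) = -1 since 13 mod 8 = 5, so (2/13) = (-1)^1·(1/13); sign now -1
(1/13) = 1; final value = sign = -1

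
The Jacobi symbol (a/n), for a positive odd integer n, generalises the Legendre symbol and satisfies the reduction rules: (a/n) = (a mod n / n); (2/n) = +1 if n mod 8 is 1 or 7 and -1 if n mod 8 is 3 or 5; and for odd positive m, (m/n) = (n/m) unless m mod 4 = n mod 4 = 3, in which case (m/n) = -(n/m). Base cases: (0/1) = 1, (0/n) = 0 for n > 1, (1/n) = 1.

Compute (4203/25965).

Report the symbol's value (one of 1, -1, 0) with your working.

flip (4203/25965) -> (25965/4203): both odd, 4203 mod 4 = 3, 25965 mod 4 = 1, so the flip contributes +1; sign now +1
(25965/4203): 25965 mod 4203 = 747, so (25965/4203) = (747/4203)
flip (747/4203) -> (4203/747): both odd, 747 mod 4 = 3, 4203 mod 4 = 3, so the flip contributes -1; sign now -1
(4203/747): 4203 mod 747 = 468, so (4203/747) = (468/747)
factor out 2^2: 468 = 2^2·117; with 747 mod 8 = 3, (2/747) = -1; sign now -1; continue with (117/747)
flip (117/747) -> (747/117): both odd, 117 mod 4 = 1, 747 mod 4 = 3, so the flip contributes +1; sign now -1
(747/117): 747 mod 117 = 45, so (747/117) = (45/117)
flip (45/117) -> (117/45): both odd, 45 mod 4 = 1, 117 mod 4 = 1, so the flip contributes +1; sign now -1
(117/45): 117 mod 45 = 27, so (117/45) = (27/45)
flip (27/45) -> (45/27): both odd, 27 mod 4 = 3, 45 mod 4 = 1, so the flip contributes +1; sign now -1
(45/27): 45 mod 27 = 18, so (45/27) = (18/27)
factor out 2^1: 18 = 2^1·9; with 27 mod 8 = 3, (2/27) = -1; sign now +1; continue with (9/27)
flip (9/27) -> (27/9): both odd, 9 mod 4 = 1, 27 mod 4 = 3, so the flip contributes +1; sign now +1
(27/9): 27 mod 9 = 0, so (27/9) = (0/9)
reached (0/9); gcd(a, n) > 1, so (0/9) = 0 and the symbol is 0

0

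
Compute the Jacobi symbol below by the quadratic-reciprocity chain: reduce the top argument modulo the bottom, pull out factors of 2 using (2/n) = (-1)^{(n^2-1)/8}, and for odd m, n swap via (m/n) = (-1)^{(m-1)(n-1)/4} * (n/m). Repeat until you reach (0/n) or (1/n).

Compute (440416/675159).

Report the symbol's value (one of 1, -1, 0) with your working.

factor out 2^5: 440416 = 2^5·13763; with 675159 mod 8 = 7, (2/675159) = +1; sign now +1; continue with (13763/675159)
flip (13763/675159) -> (675159/13763): both odd, 13763 mod 4 = 3, 675159 mod 4 = 3, so the flip contributes -1; sign now -1
(675159/13763): 675159 mod 13763 = 772, so (675159/13763) = (772/13763)
factor out 2^2: 772 = 2^2·193; with 13763 mod 8 = 3, (2/13763) = -1; sign now -1; continue with (193/13763)
flip (193/13763) -> (13763/193): both odd, 193 mod 4 = 1, 13763 mod 4 = 3, so the flip contributes +1; sign now -1
(13763/193): 13763 mod 193 = 60, so (13763/193) = (60/193)
factor out 2^2: 60 = 2^2·15; with 193 mod 8 = 1, (2/193) = +1; sign now -1; continue with (15/193)
flip (15/193) -> (193/15): both odd, 15 mod 4 = 3, 193 mod 4 = 1, so the flip contributes +1; sign now -1
(193/15): 193 mod 15 = 13, so (193/15) = (13/15)
flip (13/15) -> (15/13): both odd, 13 mod 4 = 1, 15 mod 4 = 3, so the flip contributes +1; sign now -1
(15/13): 15 mod 13 = 2, so (15/13) = (2/13)
factor out 2^1: 2 = 2^1·1; with 13 mod 8 = 5, (2/13) = -1; sign now +1; continue with (1/13)
reached (1/13) = 1, so the symbol is +1

1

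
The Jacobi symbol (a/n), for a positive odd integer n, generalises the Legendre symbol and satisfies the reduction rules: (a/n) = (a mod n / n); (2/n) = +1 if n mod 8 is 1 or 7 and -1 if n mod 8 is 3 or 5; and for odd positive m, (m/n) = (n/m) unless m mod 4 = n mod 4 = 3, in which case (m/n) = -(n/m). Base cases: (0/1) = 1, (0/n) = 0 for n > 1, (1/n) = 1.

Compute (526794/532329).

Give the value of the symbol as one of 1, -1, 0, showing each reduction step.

0

factor out 2^1: 526794 = 2^1·263397; with 532329 mod 8 = 1, (2/532329) = +1; sign now +1; continue with (263397/532329)
flip (263397/532329) -> (532329/263397): both odd, 263397 mod 4 = 1, 532329 mod 4 = 1, so the flip contributes +1; sign now +1
(532329/263397): 532329 mod 263397 = 5535, so (532329/263397) = (5535/263397)
flip (5535/263397) -> (263397/5535): both odd, 5535 mod 4 = 3, 263397 mod 4 = 1, so the flip contributes +1; sign now +1
(263397/5535): 263397 mod 5535 = 3252, so (263397/5535) = (3252/5535)
factor out 2^2: 3252 = 2^2·813; with 5535 mod 8 = 7, (2/5535) = +1; sign now +1; continue with (813/5535)
flip (813/5535) -> (5535/813): both odd, 813 mod 4 = 1, 5535 mod 4 = 3, so the flip contributes +1; sign now +1
(5535/813): 5535 mod 813 = 657, so (5535/813) = (657/813)
flip (657/813) -> (813/657): both odd, 657 mod 4 = 1, 813 mod 4 = 1, so the flip contributes +1; sign now +1
(813/657): 813 mod 657 = 156, so (813/657) = (156/657)
factor out 2^2: 156 = 2^2·39; with 657 mod 8 = 1, (2/657) = +1; sign now +1; continue with (39/657)
flip (39/657) -> (657/39): both odd, 39 mod 4 = 3, 657 mod 4 = 1, so the flip contributes +1; sign now +1
(657/39): 657 mod 39 = 33, so (657/39) = (33/39)
flip (33/39) -> (39/33): both odd, 33 mod 4 = 1, 39 mod 4 = 3, so the flip contributes +1; sign now +1
(39/33): 39 mod 33 = 6, so (39/33) = (6/33)
factor out 2^1: 6 = 2^1·3; with 33 mod 8 = 1, (2/33) = +1; sign now +1; continue with (3/33)
flip (3/33) -> (33/3): both odd, 3 mod 4 = 3, 33 mod 4 = 1, so the flip contributes +1; sign now +1
(33/3): 33 mod 3 = 0, so (33/3) = (0/3)
reached (0/3); gcd(a, n) > 1, so (0/3) = 0 and the symbol is 0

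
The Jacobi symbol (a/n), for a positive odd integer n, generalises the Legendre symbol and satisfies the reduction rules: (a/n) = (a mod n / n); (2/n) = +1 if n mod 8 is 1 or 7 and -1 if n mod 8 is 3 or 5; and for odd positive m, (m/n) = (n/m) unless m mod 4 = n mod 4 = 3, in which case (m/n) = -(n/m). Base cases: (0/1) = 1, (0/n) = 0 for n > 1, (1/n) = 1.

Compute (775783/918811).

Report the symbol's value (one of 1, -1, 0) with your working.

reciprocity: (775783/918811) = -1·(918811/775783) since 775783 mod 4 = 3, 918811 mod 4 = 3; sign now -1
(918811/775783) = (143028/775783)   [reduce mod 775783]
143028 = 2^2·35757; (2/775783) = +1 since 775783 mod 8 = 7, so (143028/775783) = (+1)^2·(35757/775783); sign now -1
reciprocity: (35757/775783) = +1·(775783/35757) since 35757 mod 4 = 1, 775783 mod 4 = 3; sign now -1
(775783/35757) = (24886/35757)   [reduce mod 35757]
24886 = 2^1·12443; (2/35757) = -1 since 35757 mod 8 = 5, so (24886/35757) = (-1)^1·(12443/35757); sign now +1
reciprocity: (12443/35757) = +1·(35757/12443) since 12443 mod 4 = 3, 35757 mod 4 = 1; sign now +1
(35757/12443) = (10871/12443)   [reduce mod 12443]
reciprocity: (10871/12443) = -1·(12443/10871) since 10871 mod 4 = 3, 12443 mod 4 = 3; sign now -1
(12443/10871) = (1572/10871)   [reduce mod 10871]
1572 = 2^2·393; (2/10871) = +1 since 10871 mod 8 = 7, so (1572/10871) = (+1)^2·(393/10871); sign now -1
reciprocity: (393/10871) = +1·(10871/393) since 393 mod 4 = 1, 10871 mod 4 = 3; sign now -1
(10871/393) = (260/393)   [reduce mod 393]
260 = 2^2·65; (2/393) = +1 since 393 mod 8 = 1, so (260/393) = (+1)^2·(65/393); sign now -1
reciprocity: (65/393) = +1·(393/65) since 65 mod 4 = 1, 393 mod 4 = 1; sign now -1
(393/65) = (3/65)   [reduce mod 65]
reciprocity: (3/65) = +1·(65/3) since 3 mod 4 = 3, 65 mod 4 = 1; sign now -1
(65/3) = (2/3)   [reduce mod 3]
2 = 2^1·1; (2/3) = -1 since 3 mod 8 = 3, so (2/3) = (-1)^1·(1/3); sign now +1
(1/3) = 1; final value = sign = +1

1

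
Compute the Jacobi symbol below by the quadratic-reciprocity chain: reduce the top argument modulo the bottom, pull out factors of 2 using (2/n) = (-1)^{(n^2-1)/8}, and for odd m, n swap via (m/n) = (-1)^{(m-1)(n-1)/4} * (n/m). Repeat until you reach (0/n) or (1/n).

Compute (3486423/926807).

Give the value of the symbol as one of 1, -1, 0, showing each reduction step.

-1

(3486423/926807): 3486423 mod 926807 = 706002, so (3486423/926807) = (706002/926807)
factor out 2^1: 706002 = 2^1·353001; with 926807 mod 8 = 7, (2/926807) = +1; sign now +1; continue with (353001/926807)
flip (353001/926807) -> (926807/353001): both odd, 353001 mod 4 = 1, 926807 mod 4 = 3, so the flip contributes +1; sign now +1
(926807/353001): 926807 mod 353001 = 220805, so (926807/353001) = (220805/353001)
flip (220805/353001) -> (353001/220805): both odd, 220805 mod 4 = 1, 353001 mod 4 = 1, so the flip contributes +1; sign now +1
(353001/220805): 353001 mod 220805 = 132196, so (353001/220805) = (132196/220805)
factor out 2^2: 132196 = 2^2·33049; with 220805 mod 8 = 5, (2/220805) = -1; sign now +1; continue with (33049/220805)
flip (33049/220805) -> (220805/33049): both odd, 33049 mod 4 = 1, 220805 mod 4 = 1, so the flip contributes +1; sign now +1
(220805/33049): 220805 mod 33049 = 22511, so (220805/33049) = (22511/33049)
flip (22511/33049) -> (33049/22511): both odd, 22511 mod 4 = 3, 33049 mod 4 = 1, so the flip contributes +1; sign now +1
(33049/22511): 33049 mod 22511 = 10538, so (33049/22511) = (10538/22511)
factor out 2^1: 10538 = 2^1·5269; with 22511 mod 8 = 7, (2/22511) = +1; sign now +1; continue with (5269/22511)
flip (5269/22511) -> (22511/5269): both odd, 5269 mod 4 = 1, 22511 mod 4 = 3, so the flip contributes +1; sign now +1
(22511/5269): 22511 mod 5269 = 1435, so (22511/5269) = (1435/5269)
flip (1435/5269) -> (5269/1435): both odd, 1435 mod 4 = 3, 5269 mod 4 = 1, so the flip contributes +1; sign now +1
(5269/1435): 5269 mod 1435 = 964, so (5269/1435) = (964/1435)
factor out 2^2: 964 = 2^2·241; with 1435 mod 8 = 3, (2/1435) = -1; sign now +1; continue with (241/1435)
flip (241/1435) -> (1435/241): both odd, 241 mod 4 = 1, 1435 mod 4 = 3, so the flip contributes +1; sign now +1
(1435/241): 1435 mod 241 = 230, so (1435/241) = (230/241)
factor out 2^1: 230 = 2^1·115; with 241 mod 8 = 1, (2/241) = +1; sign now +1; continue with (115/241)
flip (115/241) -> (241/115): both odd, 115 mod 4 = 3, 241 mod 4 = 1, so the flip contributes +1; sign now +1
(241/115): 241 mod 115 = 11, so (241/115) = (11/115)
flip (11/115) -> (115/11): both odd, 11 mod 4 = 3, 115 mod 4 = 3, so the flip contributes -1; sign now -1
(115/11): 115 mod 11 = 5, so (115/11) = (5/11)
flip (5/11) -> (11/5): both odd, 5 mod 4 = 1, 11 mod 4 = 3, so the flip contributes +1; sign now -1
(11/5): 11 mod 5 = 1, so (11/5) = (1/5)
reached (1/5) = 1, so the symbol is -1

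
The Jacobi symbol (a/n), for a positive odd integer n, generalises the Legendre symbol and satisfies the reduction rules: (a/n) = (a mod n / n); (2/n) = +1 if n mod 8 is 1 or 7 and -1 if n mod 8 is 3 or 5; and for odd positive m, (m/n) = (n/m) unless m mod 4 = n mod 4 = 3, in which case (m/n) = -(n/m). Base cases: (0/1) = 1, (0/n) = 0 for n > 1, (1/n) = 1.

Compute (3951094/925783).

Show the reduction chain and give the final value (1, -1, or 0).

(3951094/925783) = (247962/925783)   [reduce mod 925783]
247962 = 2^1·123981; (2/925783) = +1 since 925783 mod 8 = 7, so (247962/925783) = (+1)^1·(123981/925783); sign now +1
reciprocity: (123981/925783) = +1·(925783/123981) since 123981 mod 4 = 1, 925783 mod 4 = 3; sign now +1
(925783/123981) = (57916/123981)   [reduce mod 123981]
57916 = 2^2·14479; (2/123981) = -1 since 123981 mod 8 = 5, so (57916/123981) = (-1)^2·(14479/123981); sign now +1
reciprocity: (14479/123981) = +1·(123981/14479) since 14479 mod 4 = 3, 123981 mod 4 = 1; sign now +1
(123981/14479) = (8149/14479)   [reduce mod 14479]
reciprocity: (8149/14479) = +1·(14479/8149) since 8149 mod 4 = 1, 14479 mod 4 = 3; sign now +1
(14479/8149) = (6330/8149)   [reduce mod 8149]
6330 = 2^1·3165; (2/8149) = -1 since 8149 mod 8 = 5, so (6330/8149) = (-1)^1·(3165/8149); sign now -1
reciprocity: (3165/8149) = +1·(8149/3165) since 3165 mod 4 = 1, 8149 mod 4 = 1; sign now -1
(8149/3165) = (1819/3165)   [reduce mod 3165]
reciprocity: (1819/3165) = +1·(3165/1819) since 1819 mod 4 = 3, 3165 mod 4 = 1; sign now -1
(3165/1819) = (1346/1819)   [reduce mod 1819]
1346 = 2^1·673; (2/1819) = -1 since 1819 mod 8 = 3, so (1346/1819) = (-1)^1·(673/1819); sign now +1
reciprocity: (673/1819) = +1·(1819/673) since 673 mod 4 = 1, 1819 mod 4 = 3; sign now +1
(1819/673) = (473/673)   [reduce mod 673]
reciprocity: (473/673) = +1·(673/473) since 473 mod 4 = 1, 673 mod 4 = 1; sign now +1
(673/473) = (200/473)   [reduce mod 473]
200 = 2^3·25; (2/473) = +1 since 473 mod 8 = 1, so (200/473) = (+1)^3·(25/473); sign now +1
reciprocity: (25/473) = +1·(473/25) since 25 mod 4 = 1, 473 mod 4 = 1; sign now +1
(473/25) = (23/25)   [reduce mod 25]
reciprocity: (23/25) = +1·(25/23) since 23 mod 4 = 3, 25 mod 4 = 1; sign now +1
(25/23) = (2/23)   [reduce mod 23]
2 = 2^1·1; (2/23) = +1 since 23 mod 8 = 7, so (2/23) = (+1)^1·(1/23); sign now +1
(1/23) = 1; final value = sign = +1

1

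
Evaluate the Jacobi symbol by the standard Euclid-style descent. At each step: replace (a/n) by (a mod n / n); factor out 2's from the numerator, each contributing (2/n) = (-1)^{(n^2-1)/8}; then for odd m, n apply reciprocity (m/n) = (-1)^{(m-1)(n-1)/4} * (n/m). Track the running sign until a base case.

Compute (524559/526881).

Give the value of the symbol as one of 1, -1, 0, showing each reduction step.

flip (524559/526881) -> (526881/524559): both odd, 524559 mod 4 = 3, 526881 mod 4 = 1, so the flip contributes +1; sign now +1
(526881/524559): 526881 mod 524559 = 2322, so (526881/524559) = (2322/524559)
factor out 2^1: 2322 = 2^1·1161; with 524559 mod 8 = 7, (2/524559) = +1; sign now +1; continue with (1161/524559)
flip (1161/524559) -> (524559/1161): both odd, 1161 mod 4 = 1, 524559 mod 4 = 3, so the flip contributes +1; sign now +1
(524559/1161): 524559 mod 1161 = 948, so (524559/1161) = (948/1161)
factor out 2^2: 948 = 2^2·237; with 1161 mod 8 = 1, (2/1161) = +1; sign now +1; continue with (237/1161)
flip (237/1161) -> (1161/237): both odd, 237 mod 4 = 1, 1161 mod 4 = 1, so the flip contributes +1; sign now +1
(1161/237): 1161 mod 237 = 213, so (1161/237) = (213/237)
flip (213/237) -> (237/213): both odd, 213 mod 4 = 1, 237 mod 4 = 1, so the flip contributes +1; sign now +1
(237/213): 237 mod 213 = 24, so (237/213) = (24/213)
factor out 2^3: 24 = 2^3·3; with 213 mod 8 = 5, (2/213) = -1; sign now -1; continue with (3/213)
flip (3/213) -> (213/3): both odd, 3 mod 4 = 3, 213 mod 4 = 1, so the flip contributes +1; sign now -1
(213/3): 213 mod 3 = 0, so (213/3) = (0/3)
reached (0/3); gcd(a, n) > 1, so (0/3) = 0 and the symbol is 0

0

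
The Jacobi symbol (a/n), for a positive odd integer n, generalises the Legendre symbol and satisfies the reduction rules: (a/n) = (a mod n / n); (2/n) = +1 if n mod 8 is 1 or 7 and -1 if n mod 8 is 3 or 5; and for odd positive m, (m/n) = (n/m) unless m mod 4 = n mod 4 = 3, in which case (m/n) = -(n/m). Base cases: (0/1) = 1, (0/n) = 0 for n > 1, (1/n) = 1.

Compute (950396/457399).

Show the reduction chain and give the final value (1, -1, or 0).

(950396/457399): 950396 mod 457399 = 35598, so (950396/457399) = (35598/457399)
factor out 2^1: 35598 = 2^1·17799; with 457399 mod 8 = 7, (2/457399) = +1; sign now +1; continue with (17799/457399)
flip (17799/457399) -> (457399/17799): both odd, 17799 mod 4 = 3, 457399 mod 4 = 3, so the flip contributes -1; sign now -1
(457399/17799): 457399 mod 17799 = 12424, so (457399/17799) = (12424/17799)
factor out 2^3: 12424 = 2^3·1553; with 17799 mod 8 = 7, (2/17799) = +1; sign now -1; continue with (1553/17799)
flip (1553/17799) -> (17799/1553): both odd, 1553 mod 4 = 1, 17799 mod 4 = 3, so the flip contributes +1; sign now -1
(17799/1553): 17799 mod 1553 = 716, so (17799/1553) = (716/1553)
factor out 2^2: 716 = 2^2·179; with 1553 mod 8 = 1, (2/1553) = +1; sign now -1; continue with (179/1553)
flip (179/1553) -> (1553/179): both odd, 179 mod 4 = 3, 1553 mod 4 = 1, so the flip contributes +1; sign now -1
(1553/179): 1553 mod 179 = 121, so (1553/179) = (121/179)
flip (121/179) -> (179/121): both odd, 121 mod 4 = 1, 179 mod 4 = 3, so the flip contributes +1; sign now -1
(179/121): 179 mod 121 = 58, so (179/121) = (58/121)
factor out 2^1: 58 = 2^1·29; with 121 mod 8 = 1, (2/121) = +1; sign now -1; continue with (29/121)
flip (29/121) -> (121/29): both odd, 29 mod 4 = 1, 121 mod 4 = 1, so the flip contributes +1; sign now -1
(121/29): 121 mod 29 = 5, so (121/29) = (5/29)
flip (5/29) -> (29/5): both odd, 5 mod 4 = 1, 29 mod 4 = 1, so the flip contributes +1; sign now -1
(29/5): 29 mod 5 = 4, so (29/5) = (4/5)
factor out 2^2: 4 = 2^2·1; with 5 mod 8 = 5, (2/5) = -1; sign now -1; continue with (1/5)
reached (1/5) = 1, so the symbol is -1

-1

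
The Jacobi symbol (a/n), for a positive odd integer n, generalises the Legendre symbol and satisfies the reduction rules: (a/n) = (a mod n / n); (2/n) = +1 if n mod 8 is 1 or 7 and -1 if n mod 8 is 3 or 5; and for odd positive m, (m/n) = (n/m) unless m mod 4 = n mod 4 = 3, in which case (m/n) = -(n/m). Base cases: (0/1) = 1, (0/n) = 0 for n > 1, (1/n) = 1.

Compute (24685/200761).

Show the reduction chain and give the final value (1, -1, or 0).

reciprocity: (24685/200761) = +1·(200761/24685) since 24685 mod 4 = 1, 200761 mod 4 = 1; sign now +1
(200761/24685) = (3281/24685)   [reduce mod 24685]
reciprocity: (3281/24685) = +1·(24685/3281) since 3281 mod 4 = 1, 24685 mod 4 = 1; sign now +1
(24685/3281) = (1718/3281)   [reduce mod 3281]
1718 = 2^1·859; (2/3281) = +1 since 3281 mod 8 = 1, so (1718/3281) = (+1)^1·(859/3281); sign now +1
reciprocity: (859/3281) = +1·(3281/859) since 859 mod 4 = 3, 3281 mod 4 = 1; sign now +1
(3281/859) = (704/859)   [reduce mod 859]
704 = 2^6·11; (2/859) = -1 since 859 mod 8 = 3, so (704/859) = (-1)^6·(11/859); sign now +1
reciprocity: (11/859) = -1·(859/11) since 11 mod 4 = 3, 859 mod 4 = 3; sign now -1
(859/11) = (1/11)   [reduce mod 11]
(1/11) = 1; final value = sign = -1

-1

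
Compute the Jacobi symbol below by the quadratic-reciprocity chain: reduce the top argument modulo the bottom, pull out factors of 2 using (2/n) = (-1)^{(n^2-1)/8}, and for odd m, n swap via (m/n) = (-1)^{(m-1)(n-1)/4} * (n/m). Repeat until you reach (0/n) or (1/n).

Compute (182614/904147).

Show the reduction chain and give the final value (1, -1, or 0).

factor out 2^1: 182614 = 2^1·91307; with 904147 mod 8 = 3, (2/904147) = -1; sign now -1; continue with (91307/904147)
flip (91307/904147) -> (904147/91307): both odd, 91307 mod 4 = 3, 904147 mod 4 = 3, so the flip contributes -1; sign now +1
(904147/91307): 904147 mod 91307 = 82384, so (904147/91307) = (82384/91307)
factor out 2^4: 82384 = 2^4·5149; with 91307 mod 8 = 3, (2/91307) = -1; sign now +1; continue with (5149/91307)
flip (5149/91307) -> (91307/5149): both odd, 5149 mod 4 = 1, 91307 mod 4 = 3, so the flip contributes +1; sign now +1
(91307/5149): 91307 mod 5149 = 3774, so (91307/5149) = (3774/5149)
factor out 2^1: 3774 = 2^1·1887; with 5149 mod 8 = 5, (2/5149) = -1; sign now -1; continue with (1887/5149)
flip (1887/5149) -> (5149/1887): both odd, 1887 mod 4 = 3, 5149 mod 4 = 1, so the flip contributes +1; sign now -1
(5149/1887): 5149 mod 1887 = 1375, so (5149/1887) = (1375/1887)
flip (1375/1887) -> (1887/1375): both odd, 1375 mod 4 = 3, 1887 mod 4 = 3, so the flip contributes -1; sign now +1
(1887/1375): 1887 mod 1375 = 512, so (1887/1375) = (512/1375)
factor out 2^9: 512 = 2^9·1; with 1375 mod 8 = 7, (2/1375) = +1; sign now +1; continue with (1/1375)
reached (1/1375) = 1, so the symbol is +1

1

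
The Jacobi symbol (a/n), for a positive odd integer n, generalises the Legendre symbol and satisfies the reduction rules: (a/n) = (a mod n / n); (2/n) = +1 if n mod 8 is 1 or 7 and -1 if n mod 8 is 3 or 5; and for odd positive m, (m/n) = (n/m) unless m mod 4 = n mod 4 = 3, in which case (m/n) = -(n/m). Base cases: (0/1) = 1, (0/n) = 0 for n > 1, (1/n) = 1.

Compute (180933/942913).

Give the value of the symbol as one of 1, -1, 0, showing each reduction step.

1

reciprocity: (180933/942913) = +1·(942913/180933) since 180933 mod 4 = 1, 942913 mod 4 = 1; sign now +1
(942913/180933) = (38248/180933)   [reduce mod 180933]
38248 = 2^3·4781; (2/180933) = -1 since 180933 mod 8 = 5, so (38248/180933) = (-1)^3·(4781/180933); sign now -1
reciprocity: (4781/180933) = +1·(180933/4781) since 4781 mod 4 = 1, 180933 mod 4 = 1; sign now -1
(180933/4781) = (4036/4781)   [reduce mod 4781]
4036 = 2^2·1009; (2/4781) = -1 since 4781 mod 8 = 5, so (4036/4781) = (-1)^2·(1009/4781); sign now -1
reciprocity: (1009/4781) = +1·(4781/1009) since 1009 mod 4 = 1, 4781 mod 4 = 1; sign now -1
(4781/1009) = (745/1009)   [reduce mod 1009]
reciprocity: (745/1009) = +1·(1009/745) since 745 mod 4 = 1, 1009 mod 4 = 1; sign now -1
(1009/745) = (264/745)   [reduce mod 745]
264 = 2^3·33; (2/745) = +1 since 745 mod 8 = 1, so (264/745) = (+1)^3·(33/745); sign now -1
reciprocity: (33/745) = +1·(745/33) since 33 mod 4 = 1, 745 mod 4 = 1; sign now -1
(745/33) = (19/33)   [reduce mod 33]
reciprocity: (19/33) = +1·(33/19) since 19 mod 4 = 3, 33 mod 4 = 1; sign now -1
(33/19) = (14/19)   [reduce mod 19]
14 = 2^1·7; (2/19) = -1 since 19 mod 8 = 3, so (14/19) = (-1)^1·(7/19); sign now +1
reciprocity: (7/19) = -1·(19/7) since 7 mod 4 = 3, 19 mod 4 = 3; sign now -1
(19/7) = (5/7)   [reduce mod 7]
reciprocity: (5/7) = +1·(7/5) since 5 mod 4 = 1, 7 mod 4 = 3; sign now -1
(7/5) = (2/5)   [reduce mod 5]
2 = 2^1·1; (2/5) = -1 since 5 mod 8 = 5, so (2/5) = (-1)^1·(1/5); sign now +1
(1/5) = 1; final value = sign = +1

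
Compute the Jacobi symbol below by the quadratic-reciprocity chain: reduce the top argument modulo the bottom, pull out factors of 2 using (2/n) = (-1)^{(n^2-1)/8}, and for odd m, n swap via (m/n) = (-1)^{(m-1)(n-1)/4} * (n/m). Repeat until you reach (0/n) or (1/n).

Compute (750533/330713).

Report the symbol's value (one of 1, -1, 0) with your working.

(750533/330713): 750533 mod 330713 = 89107, so (750533/330713) = (89107/330713)
flip (89107/330713) -> (330713/89107): both odd, 89107 mod 4 = 3, 330713 mod 4 = 1, so the flip contributes +1; sign now +1
(330713/89107): 330713 mod 89107 = 63392, so (330713/89107) = (63392/89107)
factor out 2^5: 63392 = 2^5·1981; with 89107 mod 8 = 3, (2/89107) = -1; sign now -1; continue with (1981/89107)
flip (1981/89107) -> (89107/1981): both odd, 1981 mod 4 = 1, 89107 mod 4 = 3, so the flip contributes +1; sign now -1
(89107/1981): 89107 mod 1981 = 1943, so (89107/1981) = (1943/1981)
flip (1943/1981) -> (1981/1943): both odd, 1943 mod 4 = 3, 1981 mod 4 = 1, so the flip contributes +1; sign now -1
(1981/1943): 1981 mod 1943 = 38, so (1981/1943) = (38/1943)
factor out 2^1: 38 = 2^1·19; with 1943 mod 8 = 7, (2/1943) = +1; sign now -1; continue with (19/1943)
flip (19/1943) -> (1943/19): both odd, 19 mod 4 = 3, 1943 mod 4 = 3, so the flip contributes -1; sign now +1
(1943/19): 1943 mod 19 = 5, so (1943/19) = (5/19)
flip (5/19) -> (19/5): both odd, 5 mod 4 = 1, 19 mod 4 = 3, so the flip contributes +1; sign now +1
(19/5): 19 mod 5 = 4, so (19/5) = (4/5)
factor out 2^2: 4 = 2^2·1; with 5 mod 8 = 5, (2/5) = -1; sign now +1; continue with (1/5)
reached (1/5) = 1, so the symbol is +1

1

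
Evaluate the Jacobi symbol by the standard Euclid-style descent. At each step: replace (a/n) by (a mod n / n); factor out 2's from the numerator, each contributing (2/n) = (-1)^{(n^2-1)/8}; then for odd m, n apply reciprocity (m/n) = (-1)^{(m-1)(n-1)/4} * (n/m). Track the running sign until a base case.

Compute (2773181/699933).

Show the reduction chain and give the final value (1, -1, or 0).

1

(2773181/699933) = (673382/699933)   [reduce mod 699933]
673382 = 2^1·336691; (2/699933) = -1 since 699933 mod 8 = 5, so (673382/699933) = (-1)^1·(336691/699933); sign now -1
reciprocity: (336691/699933) = +1·(699933/336691) since 336691 mod 4 = 3, 699933 mod 4 = 1; sign now -1
(699933/336691) = (26551/336691)   [reduce mod 336691]
reciprocity: (26551/336691) = -1·(336691/26551) since 26551 mod 4 = 3, 336691 mod 4 = 3; sign now +1
(336691/26551) = (18079/26551)   [reduce mod 26551]
reciprocity: (18079/26551) = -1·(26551/18079) since 18079 mod 4 = 3, 26551 mod 4 = 3; sign now -1
(26551/18079) = (8472/18079)   [reduce mod 18079]
8472 = 2^3·1059; (2/18079) = +1 since 18079 mod 8 = 7, so (8472/18079) = (+1)^3·(1059/18079); sign now -1
reciprocity: (1059/18079) = -1·(18079/1059) since 1059 mod 4 = 3, 18079 mod 4 = 3; sign now +1
(18079/1059) = (76/1059)   [reduce mod 1059]
76 = 2^2·19; (2/1059) = -1 since 1059 mod 8 = 3, so (76/1059) = (-1)^2·(19/1059); sign now +1
reciprocity: (19/1059) = -1·(1059/19) since 19 mod 4 = 3, 1059 mod 4 = 3; sign now -1
(1059/19) = (14/19)   [reduce mod 19]
14 = 2^1·7; (2/19) = -1 since 19 mod 8 = 3, so (14/19) = (-1)^1·(7/19); sign now +1
reciprocity: (7/19) = -1·(19/7) since 7 mod 4 = 3, 19 mod 4 = 3; sign now -1
(19/7) = (5/7)   [reduce mod 7]
reciprocity: (5/7) = +1·(7/5) since 5 mod 4 = 1, 7 mod 4 = 3; sign now -1
(7/5) = (2/5)   [reduce mod 5]
2 = 2^1·1; (2/5) = -1 since 5 mod 8 = 5, so (2/5) = (-1)^1·(1/5); sign now +1
(1/5) = 1; final value = sign = +1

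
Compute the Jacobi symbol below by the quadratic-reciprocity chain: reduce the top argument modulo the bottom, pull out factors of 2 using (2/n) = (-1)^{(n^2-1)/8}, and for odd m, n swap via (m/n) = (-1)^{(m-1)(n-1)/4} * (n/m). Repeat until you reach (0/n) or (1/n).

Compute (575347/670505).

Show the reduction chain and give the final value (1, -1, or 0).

1

flip (575347/670505) -> (670505/575347): both odd, 575347 mod 4 = 3, 670505 mod 4 = 1, so the flip contributes +1; sign now +1
(670505/575347): 670505 mod 575347 = 95158, so (670505/575347) = (95158/575347)
factor out 2^1: 95158 = 2^1·47579; with 575347 mod 8 = 3, (2/575347) = -1; sign now -1; continue with (47579/575347)
flip (47579/575347) -> (575347/47579): both odd, 47579 mod 4 = 3, 575347 mod 4 = 3, so the flip contributes -1; sign now +1
(575347/47579): 575347 mod 47579 = 4399, so (575347/47579) = (4399/47579)
flip (4399/47579) -> (47579/4399): both odd, 4399 mod 4 = 3, 47579 mod 4 = 3, so the flip contributes -1; sign now -1
(47579/4399): 47579 mod 4399 = 3589, so (47579/4399) = (3589/4399)
flip (3589/4399) -> (4399/3589): both odd, 3589 mod 4 = 1, 4399 mod 4 = 3, so the flip contributes +1; sign now -1
(4399/3589): 4399 mod 3589 = 810, so (4399/3589) = (810/3589)
factor out 2^1: 810 = 2^1·405; with 3589 mod 8 = 5, (2/3589) = -1; sign now +1; continue with (405/3589)
flip (405/3589) -> (3589/405): both odd, 405 mod 4 = 1, 3589 mod 4 = 1, so the flip contributes +1; sign now +1
(3589/405): 3589 mod 405 = 349, so (3589/405) = (349/405)
flip (349/405) -> (405/349): both odd, 349 mod 4 = 1, 405 mod 4 = 1, so the flip contributes +1; sign now +1
(405/349): 405 mod 349 = 56, so (405/349) = (56/349)
factor out 2^3: 56 = 2^3·7; with 349 mod 8 = 5, (2/349) = -1; sign now -1; continue with (7/349)
flip (7/349) -> (349/7): both odd, 7 mod 4 = 3, 349 mod 4 = 1, so the flip contributes +1; sign now -1
(349/7): 349 mod 7 = 6, so (349/7) = (6/7)
factor out 2^1: 6 = 2^1·3; with 7 mod 8 = 7, (2/7) = +1; sign now -1; continue with (3/7)
flip (3/7) -> (7/3): both odd, 3 mod 4 = 3, 7 mod 4 = 3, so the flip contributes -1; sign now +1
(7/3): 7 mod 3 = 1, so (7/3) = (1/3)
reached (1/3) = 1, so the symbol is +1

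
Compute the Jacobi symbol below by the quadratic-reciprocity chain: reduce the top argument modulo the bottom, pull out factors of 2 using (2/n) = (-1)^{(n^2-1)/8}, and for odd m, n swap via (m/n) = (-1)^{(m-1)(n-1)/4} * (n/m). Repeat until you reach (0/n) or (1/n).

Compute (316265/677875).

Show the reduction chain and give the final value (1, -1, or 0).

0

reciprocity: (316265/677875) = +1·(677875/316265) since 316265 mod 4 = 1, 677875 mod 4 = 3; sign now +1
(677875/316265) = (45345/316265)   [reduce mod 316265]
reciprocity: (45345/316265) = +1·(316265/45345) since 45345 mod 4 = 1, 316265 mod 4 = 1; sign now +1
(316265/45345) = (44195/45345)   [reduce mod 45345]
reciprocity: (44195/45345) = +1·(45345/44195) since 44195 mod 4 = 3, 45345 mod 4 = 1; sign now +1
(45345/44195) = (1150/44195)   [reduce mod 44195]
1150 = 2^1·575; (2/44195) = -1 since 44195 mod 8 = 3, so (1150/44195) = (-1)^1·(575/44195); sign now -1
reciprocity: (575/44195) = -1·(44195/575) since 575 mod 4 = 3, 44195 mod 4 = 3; sign now +1
(44195/575) = (495/575)   [reduce mod 575]
reciprocity: (495/575) = -1·(575/495) since 495 mod 4 = 3, 575 mod 4 = 3; sign now -1
(575/495) = (80/495)   [reduce mod 495]
80 = 2^4·5; (2/495) = +1 since 495 mod 8 = 7, so (80/495) = (+1)^4·(5/495); sign now -1
reciprocity: (5/495) = +1·(495/5) since 5 mod 4 = 1, 495 mod 4 = 3; sign now -1
(495/5) = (0/5)   [reduce mod 5]
(0/5) = 0   [gcd(a, n) > 1]; final value = 0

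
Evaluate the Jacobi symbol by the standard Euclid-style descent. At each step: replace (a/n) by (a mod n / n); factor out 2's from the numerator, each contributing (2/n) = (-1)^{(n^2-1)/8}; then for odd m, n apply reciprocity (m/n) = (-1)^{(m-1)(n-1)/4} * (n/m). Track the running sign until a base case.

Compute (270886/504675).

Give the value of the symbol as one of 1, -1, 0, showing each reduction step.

1

270886 = 2^1·135443; (2/504675) = -1 since 504675 mod 8 = 3, so (270886/504675) = (-1)^1·(135443/504675); sign now -1
reciprocity: (135443/504675) = -1·(504675/135443) since 135443 mod 4 = 3, 504675 mod 4 = 3; sign now +1
(504675/135443) = (98346/135443)   [reduce mod 135443]
98346 = 2^1·49173; (2/135443) = -1 since 135443 mod 8 = 3, so (98346/135443) = (-1)^1·(49173/135443); sign now -1
reciprocity: (49173/135443) = +1·(135443/49173) since 49173 mod 4 = 1, 135443 mod 4 = 3; sign now -1
(135443/49173) = (37097/49173)   [reduce mod 49173]
reciprocity: (37097/49173) = +1·(49173/37097) since 37097 mod 4 = 1, 49173 mod 4 = 1; sign now -1
(49173/37097) = (12076/37097)   [reduce mod 37097]
12076 = 2^2·3019; (2/37097) = +1 since 37097 mod 8 = 1, so (12076/37097) = (+1)^2·(3019/37097); sign now -1
reciprocity: (3019/37097) = +1·(37097/3019) since 3019 mod 4 = 3, 37097 mod 4 = 1; sign now -1
(37097/3019) = (869/3019)   [reduce mod 3019]
reciprocity: (869/3019) = +1·(3019/869) since 869 mod 4 = 1, 3019 mod 4 = 3; sign now -1
(3019/869) = (412/869)   [reduce mod 869]
412 = 2^2·103; (2/869) = -1 since 869 mod 8 = 5, so (412/869) = (-1)^2·(103/869); sign now -1
reciprocity: (103/869) = +1·(869/103) since 103 mod 4 = 3, 869 mod 4 = 1; sign now -1
(869/103) = (45/103)   [reduce mod 103]
reciprocity: (45/103) = +1·(103/45) since 45 mod 4 = 1, 103 mod 4 = 3; sign now -1
(103/45) = (13/45)   [reduce mod 45]
reciprocity: (13/45) = +1·(45/13) since 13 mod 4 = 1, 45 mod 4 = 1; sign now -1
(45/13) = (6/13)   [reduce mod 13]
6 = 2^1·3; (2/13) = -1 since 13 mod 8 = 5, so (6/13) = (-1)^1·(3/13); sign now +1
reciprocity: (3/13) = +1·(13/3) since 3 mod 4 = 3, 13 mod 4 = 1; sign now +1
(13/3) = (1/3)   [reduce mod 3]
(1/3) = 1; final value = sign = +1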